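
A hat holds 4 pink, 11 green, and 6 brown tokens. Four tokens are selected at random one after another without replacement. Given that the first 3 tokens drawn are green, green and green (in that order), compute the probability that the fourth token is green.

4/9

After removing 3 green, the hat has 8 green out of 18 remaining.
P(fourth is green | given) = 8/18 = 4/9 ≈ 0.4444.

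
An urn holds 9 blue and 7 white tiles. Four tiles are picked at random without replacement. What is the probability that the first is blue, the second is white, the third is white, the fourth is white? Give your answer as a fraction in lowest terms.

9/208

Multiply the conditional probability of each draw in order, without replacement, so each draw removes one from its color and from the total.
P = (9/16) · (7/15) · (6/14) · (5/13) = 9/208 ≈ 0.0433.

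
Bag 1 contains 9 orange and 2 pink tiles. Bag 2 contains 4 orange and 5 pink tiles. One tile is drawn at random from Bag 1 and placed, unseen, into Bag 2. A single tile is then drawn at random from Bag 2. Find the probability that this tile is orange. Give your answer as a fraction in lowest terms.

Condition on how many of the transferred tiles are orange (from Bag 1: 9 orange of 11; then Bag 2 has 10 total).
  0 orange: C(9,0)C(2,1)/C(11,1) = 2/11; then P = 4/10
  1 orange: C(9,1)C(2,0)/C(11,1) = 9/11; then P = 5/10
P(orange from Bag 2) = 53/110 ≈ 0.4818.

53/110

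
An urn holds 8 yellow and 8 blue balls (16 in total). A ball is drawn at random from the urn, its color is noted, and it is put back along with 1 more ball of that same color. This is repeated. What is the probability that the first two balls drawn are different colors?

8/17

Either blue then yellow, or yellow then blue; after the first draw the total is 17.
P = (8/16)·(8/17) + (8/16)·(8/17) = 8/17 ≈ 0.4706.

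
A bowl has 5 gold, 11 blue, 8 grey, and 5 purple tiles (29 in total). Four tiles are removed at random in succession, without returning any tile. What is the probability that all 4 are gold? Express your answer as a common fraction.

Unordered draws without replacement: count favorable combinations over C(29,4).
Favorable = C(5,4) · C(11,0) · C(8,0) · C(5,0) = 5; total = C(29,4) = 23751.
P = 5/23751 = 5/23751 ≈ 0.0002.

5/23751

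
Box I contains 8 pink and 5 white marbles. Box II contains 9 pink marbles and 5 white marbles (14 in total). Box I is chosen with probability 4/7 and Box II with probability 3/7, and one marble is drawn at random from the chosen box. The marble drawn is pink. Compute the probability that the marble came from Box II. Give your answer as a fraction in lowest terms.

P(pink | Box I) = 8/13; P(pink | Box II) = 9/14.
P(pink) = 4/7·8/13 + 3/7·9/14 = 799/1274.
By Bayes' rule, P(Box II | pink) = 27/98 / 799/1274 = 351/799 ≈ 0.4393.

351/799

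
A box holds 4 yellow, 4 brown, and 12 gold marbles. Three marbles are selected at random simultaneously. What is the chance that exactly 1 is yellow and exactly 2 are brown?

Unordered draws without replacement: count favorable combinations over C(20,3).
Favorable = C(4,1) · C(4,2) · C(12,0) = 24; total = C(20,3) = 1140.
P = 24/1140 = 2/95 ≈ 0.0211.

2/95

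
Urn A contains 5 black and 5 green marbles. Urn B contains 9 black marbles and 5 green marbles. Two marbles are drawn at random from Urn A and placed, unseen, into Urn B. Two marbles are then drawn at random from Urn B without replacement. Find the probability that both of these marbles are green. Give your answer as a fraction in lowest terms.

Condition on how many of the transferred marbles are green (from Urn A: 5 green of 10; then Urn B has 16 total).
  0 green: C(5,0)C(5,2)/C(10,2) = 2/9; then P = C(5,2)/C(16,2) = 1/12
  1 green: C(5,1)C(5,1)/C(10,2) = 5/9; then P = C(6,2)/C(16,2) = 1/8
  2 green: C(5,2)C(5,0)/C(10,2) = 2/9; then P = C(7,2)/C(16,2) = 7/40
P(both green) = 137/1080 ≈ 0.1269.

137/1080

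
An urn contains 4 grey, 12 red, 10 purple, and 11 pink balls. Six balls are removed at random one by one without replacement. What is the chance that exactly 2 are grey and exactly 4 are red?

45/35224

Unordered draws without replacement: count favorable combinations over C(37,6).
Favorable = C(4,2) · C(12,4) · C(10,0) · C(11,0) = 2970; total = C(37,6) = 2324784.
P = 2970/2324784 = 45/35224 ≈ 0.0013.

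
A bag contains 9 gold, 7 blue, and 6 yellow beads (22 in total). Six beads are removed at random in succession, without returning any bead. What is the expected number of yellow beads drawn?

By linearity of expectation, E[X] = Σ P(draw i is yellow); by symmetry each draw (even without replacement) has P(yellow) = 6/22.
E[X] = 6 · 6/22 = 18/11 ≈ 1.6364.

18/11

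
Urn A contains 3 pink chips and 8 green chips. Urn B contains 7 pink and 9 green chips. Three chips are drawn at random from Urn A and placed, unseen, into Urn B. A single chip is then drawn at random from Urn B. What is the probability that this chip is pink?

86/209

Condition on how many of the transferred chips are pink (from Urn A: 3 pink of 11; then Urn B has 19 total).
  0 pink: C(3,0)C(8,3)/C(11,3) = 56/165; then P = 7/19
  1 pink: C(3,1)C(8,2)/C(11,3) = 28/55; then P = 8/19
  2 pink: C(3,2)C(8,1)/C(11,3) = 8/55; then P = 9/19
  3 pink: C(3,3)C(8,0)/C(11,3) = 1/165; then P = 10/19
P(pink from Urn B) = 86/209 ≈ 0.4115.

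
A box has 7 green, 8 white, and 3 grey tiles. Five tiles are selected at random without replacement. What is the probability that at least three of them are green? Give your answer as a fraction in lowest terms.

Sum the hypergeometric tail for j = 3,…,5 green tiles.
Favorable = C(7,3)·C(11,2) + C(7,4)·C(11,1) + C(7,5)·C(11,0) = 2331; total = C(18,5) = 8568.
P = 2331/8568 = 37/136 ≈ 0.2721.

37/136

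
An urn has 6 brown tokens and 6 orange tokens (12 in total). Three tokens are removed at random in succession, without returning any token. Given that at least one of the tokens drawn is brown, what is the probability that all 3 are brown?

1/10

P(all 3 brown) = C(6,3)/C(12,3) = 1/11; P(at least one brown) = 1 − C(6,3)/C(12,3) = 10/11.
Since 'all 3 brown' ⊆ 'at least one brown', P(all 3 | at least one) = 1/11 / 10/11 = 1/10 ≈ 0.1000.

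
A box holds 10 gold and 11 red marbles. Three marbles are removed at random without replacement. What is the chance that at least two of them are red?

143/266

Sum the hypergeometric tail for j = 2,…,3 red marbles.
Favorable = C(11,2)·C(10,1) + C(11,3)·C(10,0) = 715; total = C(21,3) = 1330.
P = 715/1330 = 143/266 ≈ 0.5376.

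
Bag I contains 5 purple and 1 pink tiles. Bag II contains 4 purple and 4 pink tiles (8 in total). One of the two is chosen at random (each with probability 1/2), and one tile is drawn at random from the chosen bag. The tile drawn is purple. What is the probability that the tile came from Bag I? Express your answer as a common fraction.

P(purple | Bag I) = 5/6; P(purple | Bag II) = 1/2.
P(purple) = 1/2·5/6 + 1/2·1/2 = 2/3.
By Bayes' rule, P(Bag I | purple) = 5/12 / 2/3 = 5/8 ≈ 0.6250.

5/8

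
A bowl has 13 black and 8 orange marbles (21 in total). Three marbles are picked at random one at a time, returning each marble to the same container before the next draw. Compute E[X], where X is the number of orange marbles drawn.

8/7

By linearity of expectation, E[X] = Σ P(draw i is orange); each independent draw has P(orange) = 8/21.
E[X] = 3 · 8/21 = 8/7 ≈ 1.1429.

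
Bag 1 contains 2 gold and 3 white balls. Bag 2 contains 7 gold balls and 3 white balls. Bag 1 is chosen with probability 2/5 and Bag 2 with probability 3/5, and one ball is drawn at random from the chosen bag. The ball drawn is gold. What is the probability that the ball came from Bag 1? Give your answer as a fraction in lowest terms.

8/29

P(gold | Bag 1) = 2/5; P(gold | Bag 2) = 7/10.
P(gold) = 2/5·2/5 + 3/5·7/10 = 29/50.
By Bayes' rule, P(Bag 1 | gold) = 4/25 / 29/50 = 8/29 ≈ 0.2759.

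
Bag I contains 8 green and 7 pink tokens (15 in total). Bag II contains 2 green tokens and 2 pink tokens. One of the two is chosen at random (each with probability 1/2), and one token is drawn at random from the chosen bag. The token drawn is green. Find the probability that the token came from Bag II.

15/31

P(green | Bag I) = 8/15; P(green | Bag II) = 1/2.
P(green) = 1/2·8/15 + 1/2·1/2 = 31/60.
By Bayes' rule, P(Bag II | green) = 1/4 / 31/60 = 15/31 ≈ 0.4839.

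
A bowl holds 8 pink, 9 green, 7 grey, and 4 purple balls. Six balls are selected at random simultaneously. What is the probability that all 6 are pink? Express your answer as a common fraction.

1/13455

Unordered draws without replacement: count favorable combinations over C(28,6).
Favorable = C(8,6) · C(9,0) · C(7,0) · C(4,0) = 28; total = C(28,6) = 376740.
P = 28/376740 = 1/13455 ≈ 0.0001.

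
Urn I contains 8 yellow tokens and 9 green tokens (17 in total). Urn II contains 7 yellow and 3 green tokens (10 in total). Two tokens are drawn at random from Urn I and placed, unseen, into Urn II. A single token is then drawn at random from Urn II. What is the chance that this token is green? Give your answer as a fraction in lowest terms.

23/68

Condition on how many of the transferred tokens are green (from Urn I: 9 green of 17; then Urn II has 12 total).
  0 green: C(9,0)C(8,2)/C(17,2) = 7/34; then P = 3/12
  1 green: C(9,1)C(8,1)/C(17,2) = 9/17; then P = 4/12
  2 green: C(9,2)C(8,0)/C(17,2) = 9/34; then P = 5/12
P(green from Urn II) = 23/68 ≈ 0.3382.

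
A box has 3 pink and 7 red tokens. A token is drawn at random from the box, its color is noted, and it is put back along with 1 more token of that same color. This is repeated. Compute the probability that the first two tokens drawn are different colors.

21/55

Either red then pink, or pink then red; after the first draw the total is 11.
P = (7/10)·(3/11) + (3/10)·(7/11) = 21/55 ≈ 0.3818.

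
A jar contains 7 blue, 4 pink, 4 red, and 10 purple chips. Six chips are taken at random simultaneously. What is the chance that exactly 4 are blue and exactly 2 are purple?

Unordered draws without replacement: count favorable combinations over C(25,6).
Favorable = C(7,4) · C(4,0) · C(4,0) · C(10,2) = 1575; total = C(25,6) = 177100.
P = 1575/177100 = 9/1012 ≈ 0.0089.

9/1012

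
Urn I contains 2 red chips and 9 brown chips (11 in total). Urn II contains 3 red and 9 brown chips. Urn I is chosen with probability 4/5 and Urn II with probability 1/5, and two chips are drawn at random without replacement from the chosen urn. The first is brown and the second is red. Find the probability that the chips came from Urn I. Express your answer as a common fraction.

16/21

P(E | Urn I) = 9/55; P(E | Urn II) = 9/44.
P(E) = 4/5·9/55 + 1/5·9/44 = 189/1100.
By Bayes' rule, P(Urn I | E) = 36/275 / 189/1100 = 16/21 ≈ 0.7619.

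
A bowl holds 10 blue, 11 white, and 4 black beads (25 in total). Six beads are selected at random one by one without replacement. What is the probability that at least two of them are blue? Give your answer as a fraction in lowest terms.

369/460

Sum the hypergeometric tail for j = 2,…,6 blue beads.
Favorable = C(10,2)·C(15,4) + C(10,3)·C(15,3) + C(10,4)·C(15,2) + C(10,5)·C(15,1) + C(10,6)·C(15,0) = 142065; total = C(25,6) = 177100.
P = 142065/177100 = 369/460 ≈ 0.8022.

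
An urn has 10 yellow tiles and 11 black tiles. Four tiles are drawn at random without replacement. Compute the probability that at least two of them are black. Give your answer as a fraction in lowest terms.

99/133

Sum the hypergeometric tail for j = 2,…,4 black tiles.
Favorable = C(11,2)·C(10,2) + C(11,3)·C(10,1) + C(11,4)·C(10,0) = 4455; total = C(21,4) = 5985.
P = 4455/5985 = 99/133 ≈ 0.7444.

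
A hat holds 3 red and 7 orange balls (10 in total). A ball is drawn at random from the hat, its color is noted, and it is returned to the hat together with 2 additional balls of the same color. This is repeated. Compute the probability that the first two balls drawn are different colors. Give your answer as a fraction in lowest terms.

Either red then orange, or orange then red; after the first draw the total is 12.
P = (3/10)·(7/12) + (7/10)·(3/12) = 7/20 ≈ 0.3500.

7/20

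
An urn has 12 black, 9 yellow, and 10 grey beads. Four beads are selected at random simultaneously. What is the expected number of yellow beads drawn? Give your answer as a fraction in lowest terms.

By linearity of expectation, E[X] = Σ P(draw i is yellow); by symmetry each draw (even without replacement) has P(yellow) = 9/31.
E[X] = 4 · 9/31 = 36/31 ≈ 1.1613.

36/31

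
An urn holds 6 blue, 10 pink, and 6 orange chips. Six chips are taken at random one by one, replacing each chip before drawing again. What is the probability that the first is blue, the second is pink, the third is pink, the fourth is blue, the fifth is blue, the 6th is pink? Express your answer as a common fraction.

3375/1771561

Multiply the conditional probability of each draw in order, with replacement (the composition resets each draw).
P = (6/22) · (10/22) · (10/22) · (6/22) · (6/22) · (10/22) = 3375/1771561 ≈ 0.0019.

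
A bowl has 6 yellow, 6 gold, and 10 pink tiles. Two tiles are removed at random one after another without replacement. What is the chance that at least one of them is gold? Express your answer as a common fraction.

Use the complement: P(at least one gold) = 1 − P(no gold).
P(none) = C(16,2)/C(22,2) = 120/231.
So P = 1 − 120/231 = 37/77 ≈ 0.4805.

37/77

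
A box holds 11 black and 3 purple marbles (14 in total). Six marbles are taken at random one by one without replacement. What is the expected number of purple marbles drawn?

By linearity of expectation, E[X] = Σ P(draw i is purple); by symmetry each draw (even without replacement) has P(purple) = 3/14.
E[X] = 6 · 3/14 = 9/7 ≈ 1.2857.

9/7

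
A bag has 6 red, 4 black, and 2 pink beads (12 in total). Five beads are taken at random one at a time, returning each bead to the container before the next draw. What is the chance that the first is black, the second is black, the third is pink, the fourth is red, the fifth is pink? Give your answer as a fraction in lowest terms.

1/648

Multiply the conditional probability of each draw in order, with replacement (the composition resets each draw).
P = (4/12) · (4/12) · (2/12) · (6/12) · (2/12) = 1/648 ≈ 0.0015.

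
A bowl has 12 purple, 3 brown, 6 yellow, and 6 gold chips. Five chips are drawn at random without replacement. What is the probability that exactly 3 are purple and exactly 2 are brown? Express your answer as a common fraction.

Unordered draws without replacement: count favorable combinations over C(27,5).
Favorable = C(12,3) · C(3,2) · C(6,0) · C(6,0) = 660; total = C(27,5) = 80730.
P = 660/80730 = 22/2691 ≈ 0.0082.

22/2691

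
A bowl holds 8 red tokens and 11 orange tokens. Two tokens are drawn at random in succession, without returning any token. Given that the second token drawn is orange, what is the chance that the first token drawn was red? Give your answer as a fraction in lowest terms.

P(first=red and the second token drawn is orange) = (8/19)·(11/18) = 44/171.
P(the second token drawn is orange) = Σ over first color = 44/171 + 55/171 = 11/19.
By Bayes, P(first=red | the second token drawn is orange) = 44/171 / 11/19 = 4/9 ≈ 0.4444.

4/9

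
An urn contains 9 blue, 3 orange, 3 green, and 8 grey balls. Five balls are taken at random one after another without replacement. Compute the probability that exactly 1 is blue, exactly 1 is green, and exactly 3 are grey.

216/4807

Unordered draws without replacement: count favorable combinations over C(23,5).
Favorable = C(9,1) · C(3,0) · C(3,1) · C(8,3) = 1512; total = C(23,5) = 33649.
P = 1512/33649 = 216/4807 ≈ 0.0449.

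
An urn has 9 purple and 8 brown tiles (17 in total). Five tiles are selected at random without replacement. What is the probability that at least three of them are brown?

Sum the hypergeometric tail for j = 3,…,5 brown tiles.
Favorable = C(8,3)·C(9,2) + C(8,4)·C(9,1) + C(8,5)·C(9,0) = 2702; total = C(17,5) = 6188.
P = 2702/6188 = 193/442 ≈ 0.4367.

193/442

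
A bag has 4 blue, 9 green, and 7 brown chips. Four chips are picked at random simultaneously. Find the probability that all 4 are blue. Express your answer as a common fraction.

Unordered draws without replacement: count favorable combinations over C(20,4).
Favorable = C(4,4) · C(9,0) · C(7,0) = 1; total = C(20,4) = 4845.
P = 1/4845 = 1/4845 ≈ 0.0002.

1/4845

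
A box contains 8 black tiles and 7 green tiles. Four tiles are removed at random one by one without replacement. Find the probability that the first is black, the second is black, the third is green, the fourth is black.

Multiply the conditional probability of each draw in order, without replacement, so each draw removes one from its color and from the total.
P = (8/15) · (7/14) · (7/13) · (6/12) = 14/195 ≈ 0.0718.

14/195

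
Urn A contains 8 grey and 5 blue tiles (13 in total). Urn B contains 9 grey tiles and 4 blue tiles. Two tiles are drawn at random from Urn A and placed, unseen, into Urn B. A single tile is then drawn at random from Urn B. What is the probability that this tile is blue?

Condition on how many of the transferred tiles are blue (from Urn A: 5 blue of 13; then Urn B has 15 total).
  0 blue: C(5,0)C(8,2)/C(13,2) = 14/39; then P = 4/15
  1 blue: C(5,1)C(8,1)/C(13,2) = 20/39; then P = 5/15
  2 blue: C(5,2)C(8,0)/C(13,2) = 5/39; then P = 6/15
P(blue from Urn B) = 62/195 ≈ 0.3179.

62/195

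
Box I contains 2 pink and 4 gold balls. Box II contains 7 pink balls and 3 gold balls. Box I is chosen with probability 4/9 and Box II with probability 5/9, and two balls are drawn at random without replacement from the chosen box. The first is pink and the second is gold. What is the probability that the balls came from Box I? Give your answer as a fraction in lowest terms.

P(E | Box I) = 4/15; P(E | Box II) = 7/30.
P(E) = 4/9·4/15 + 5/9·7/30 = 67/270.
By Bayes' rule, P(Box I | E) = 16/135 / 67/270 = 32/67 ≈ 0.4776.

32/67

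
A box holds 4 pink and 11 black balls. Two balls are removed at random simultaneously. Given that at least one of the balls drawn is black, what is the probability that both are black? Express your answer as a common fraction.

P(both black) = C(11,2)/C(15,2) = 11/21; P(at least one black) = 1 − C(4,2)/C(15,2) = 33/35.
Since 'both black' ⊆ 'at least one black', P(both | at least one) = 11/21 / 33/35 = 5/9 ≈ 0.5556.

5/9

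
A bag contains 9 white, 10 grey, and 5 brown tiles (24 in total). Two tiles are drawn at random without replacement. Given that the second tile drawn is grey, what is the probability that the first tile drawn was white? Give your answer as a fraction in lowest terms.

P(first=white and the second tile drawn is grey) = (9/24)·(10/23) = 15/92.
P(the second tile drawn is grey) = Σ over first color = 15/92 + 15/92 + 25/276 = 5/12.
By Bayes, P(first=white | the second tile drawn is grey) = 15/92 / 5/12 = 9/23 ≈ 0.3913.

9/23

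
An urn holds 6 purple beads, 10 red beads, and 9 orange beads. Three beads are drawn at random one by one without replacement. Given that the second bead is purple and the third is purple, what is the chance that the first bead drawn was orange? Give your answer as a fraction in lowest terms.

P(first=orange and the second bead is purple and the third is purple) = (9/25)·(6/24)·(5/23) = 9/460.
P(E) = Σ over first color = 1/115 + 1/46 + 9/460 = 1/20.
By Bayes, P(first=orange | E) = 9/460 / 1/20 = 9/23 ≈ 0.3913.

9/23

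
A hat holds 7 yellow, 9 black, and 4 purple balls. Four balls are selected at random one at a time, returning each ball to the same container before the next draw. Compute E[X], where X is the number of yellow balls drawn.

By linearity of expectation, E[X] = Σ P(draw i is yellow); each independent draw has P(yellow) = 7/20.
E[X] = 4 · 7/20 = 7/5 ≈ 1.4000.

7/5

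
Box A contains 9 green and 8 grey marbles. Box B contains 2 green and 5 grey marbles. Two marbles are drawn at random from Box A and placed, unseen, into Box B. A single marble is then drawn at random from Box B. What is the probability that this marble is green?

Condition on how many of the transferred marbles are green (from Box A: 9 green of 17; then Box B has 9 total).
  0 green: C(9,0)C(8,2)/C(17,2) = 7/34; then P = 2/9
  1 green: C(9,1)C(8,1)/C(17,2) = 9/17; then P = 3/9
  2 green: C(9,2)C(8,0)/C(17,2) = 9/34; then P = 4/9
P(green from Box B) = 52/153 ≈ 0.3399.

52/153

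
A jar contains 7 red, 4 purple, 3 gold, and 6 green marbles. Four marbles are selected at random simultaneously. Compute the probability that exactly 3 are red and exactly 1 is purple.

Unordered draws without replacement: count favorable combinations over C(20,4).
Favorable = C(7,3) · C(4,1) · C(3,0) · C(6,0) = 140; total = C(20,4) = 4845.
P = 140/4845 = 28/969 ≈ 0.0289.

28/969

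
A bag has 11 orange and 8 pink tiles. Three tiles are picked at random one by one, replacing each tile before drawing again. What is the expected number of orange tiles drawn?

By linearity of expectation, E[X] = Σ P(draw i is orange); each independent draw has P(orange) = 11/19.
E[X] = 3 · 11/19 = 33/19 ≈ 1.7368.

33/19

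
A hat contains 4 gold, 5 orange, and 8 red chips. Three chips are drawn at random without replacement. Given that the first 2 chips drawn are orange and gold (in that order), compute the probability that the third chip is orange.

4/15

After removing 1 gold, 1 orange, the hat has 4 orange out of 15 remaining.
P(third is orange | given) = 4/15 ≈ 0.2667.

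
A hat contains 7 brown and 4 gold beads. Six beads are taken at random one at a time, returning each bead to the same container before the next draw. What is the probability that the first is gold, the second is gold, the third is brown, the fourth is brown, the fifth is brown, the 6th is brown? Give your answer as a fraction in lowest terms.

38416/1771561

Multiply the conditional probability of each draw in order, with replacement (the composition resets each draw).
P = (4/11) · (4/11) · (7/11) · (7/11) · (7/11) · (7/11) = 38416/1771561 ≈ 0.0217.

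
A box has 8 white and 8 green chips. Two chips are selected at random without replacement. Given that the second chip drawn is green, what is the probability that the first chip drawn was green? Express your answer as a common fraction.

P(first=green and the second chip drawn is green) = (8/16)·(7/15) = 7/30.
P(the second chip drawn is green) = Σ over first color = 4/15 + 7/30 = 1/2.
By Bayes, P(first=green | the second chip drawn is green) = 7/30 / 1/2 = 7/15 ≈ 0.4667.

7/15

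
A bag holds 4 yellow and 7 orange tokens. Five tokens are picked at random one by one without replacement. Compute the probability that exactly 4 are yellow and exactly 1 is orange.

Unordered draws without replacement: count favorable combinations over C(11,5).
Favorable = C(4,4) · C(7,1) = 7; total = C(11,5) = 462.
P = 7/462 = 1/66 ≈ 0.0152.

1/66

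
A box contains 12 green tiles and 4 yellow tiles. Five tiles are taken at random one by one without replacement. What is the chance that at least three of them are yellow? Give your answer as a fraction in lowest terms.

Sum the hypergeometric tail for j = 3,…,4 yellow tiles.
Favorable = C(4,3)·C(12,2) + C(4,4)·C(12,1) = 276; total = C(16,5) = 4368.
P = 276/4368 = 23/364 ≈ 0.0632.

23/364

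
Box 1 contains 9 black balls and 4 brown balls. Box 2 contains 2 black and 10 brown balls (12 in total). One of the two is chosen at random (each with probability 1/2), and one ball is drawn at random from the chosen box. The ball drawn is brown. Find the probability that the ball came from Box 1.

P(brown | Box 1) = 4/13; P(brown | Box 2) = 5/6.
P(brown) = 1/2·4/13 + 1/2·5/6 = 89/156.
By Bayes' rule, P(Box 1 | brown) = 2/13 / 89/156 = 24/89 ≈ 0.2697.

24/89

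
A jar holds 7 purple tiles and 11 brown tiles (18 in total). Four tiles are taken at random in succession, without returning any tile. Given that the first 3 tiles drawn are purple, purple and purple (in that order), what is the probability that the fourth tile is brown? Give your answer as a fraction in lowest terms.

After removing 3 purple, the jar has 11 brown out of 15 remaining.
P(fourth is brown | given) = 11/15 ≈ 0.7333.

11/15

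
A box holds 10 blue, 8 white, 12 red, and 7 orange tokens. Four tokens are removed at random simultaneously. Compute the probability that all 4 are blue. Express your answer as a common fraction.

Unordered draws without replacement: count favorable combinations over C(37,4).
Favorable = C(10,4) · C(8,0) · C(12,0) · C(7,0) = 210; total = C(37,4) = 66045.
P = 210/66045 = 2/629 ≈ 0.0032.

2/629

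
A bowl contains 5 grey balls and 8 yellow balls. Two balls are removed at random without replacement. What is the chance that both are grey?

Multiply the conditional probability of each draw in order, without replacement, so each draw removes one from its color and from the total.
P = (5/13) · (4/12) = 5/39 ≈ 0.1282.

5/39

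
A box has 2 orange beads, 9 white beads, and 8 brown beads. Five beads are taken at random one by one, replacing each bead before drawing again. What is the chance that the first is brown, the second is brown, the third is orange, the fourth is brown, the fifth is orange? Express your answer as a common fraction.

Multiply the conditional probability of each draw in order, with replacement (the composition resets each draw).
P = (8/19) · (8/19) · (2/19) · (8/19) · (2/19) = 2048/2476099 ≈ 0.0008.

2048/2476099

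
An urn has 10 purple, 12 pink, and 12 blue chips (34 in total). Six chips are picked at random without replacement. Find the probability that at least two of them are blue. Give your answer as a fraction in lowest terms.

Sum the hypergeometric tail for j = 2,…,6 blue chips.
Favorable = C(12,2)·C(22,4) + C(12,3)·C(22,3) + C(12,4)·C(22,2) + C(12,5)·C(22,1) + C(12,6)·C(22,0) = 954283; total = C(34,6) = 1344904.
P = 954283/1344904 = 86753/122264 ≈ 0.7096.

86753/122264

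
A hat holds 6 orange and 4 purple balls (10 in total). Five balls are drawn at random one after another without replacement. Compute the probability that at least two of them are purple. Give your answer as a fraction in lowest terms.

Sum the hypergeometric tail for j = 2,…,4 purple balls.
Favorable = C(4,2)·C(6,3) + C(4,3)·C(6,2) + C(4,4)·C(6,1) = 186; total = C(10,5) = 252.
P = 186/252 = 31/42 ≈ 0.7381.

31/42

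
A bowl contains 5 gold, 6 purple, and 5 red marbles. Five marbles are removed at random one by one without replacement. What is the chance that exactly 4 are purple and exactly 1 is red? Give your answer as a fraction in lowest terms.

25/1456

Unordered draws without replacement: count favorable combinations over C(16,5).
Favorable = C(5,0) · C(6,4) · C(5,1) = 75; total = C(16,5) = 4368.
P = 75/4368 = 25/1456 ≈ 0.0172.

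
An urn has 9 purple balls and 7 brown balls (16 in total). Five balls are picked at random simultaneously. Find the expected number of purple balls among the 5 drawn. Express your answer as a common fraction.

45/16

By linearity of expectation, E[X] = Σ P(draw i is purple); by symmetry each draw (even without replacement) has P(purple) = 9/16.
E[X] = 5 · 9/16 = 45/16 ≈ 2.8125.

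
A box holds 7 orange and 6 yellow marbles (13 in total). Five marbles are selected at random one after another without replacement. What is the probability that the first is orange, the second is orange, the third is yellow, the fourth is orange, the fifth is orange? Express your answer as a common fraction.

Multiply the conditional probability of each draw in order, without replacement, so each draw removes one from its color and from the total.
P = (7/13) · (6/12) · (6/11) · (5/10) · (4/9) = 14/429 ≈ 0.0326.

14/429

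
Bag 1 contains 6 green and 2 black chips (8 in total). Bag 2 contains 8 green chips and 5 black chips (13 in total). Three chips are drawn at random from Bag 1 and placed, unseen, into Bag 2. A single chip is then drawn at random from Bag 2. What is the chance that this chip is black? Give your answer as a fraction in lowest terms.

Condition on how many of the transferred chips are black (from Bag 1: 2 black of 8; then Bag 2 has 16 total).
  0 black: C(2,0)C(6,3)/C(8,3) = 5/14; then P = 5/16
  1 black: C(2,1)C(6,2)/C(8,3) = 15/28; then P = 6/16
  2 black: C(2,2)C(6,1)/C(8,3) = 3/28; then P = 7/16
P(black from Bag 2) = 23/64 ≈ 0.3594.

23/64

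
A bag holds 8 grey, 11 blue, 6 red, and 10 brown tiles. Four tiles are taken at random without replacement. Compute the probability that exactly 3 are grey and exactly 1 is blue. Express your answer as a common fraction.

1/85

Unordered draws without replacement: count favorable combinations over C(35,4).
Favorable = C(8,3) · C(11,1) · C(6,0) · C(10,0) = 616; total = C(35,4) = 52360.
P = 616/52360 = 1/85 ≈ 0.0118.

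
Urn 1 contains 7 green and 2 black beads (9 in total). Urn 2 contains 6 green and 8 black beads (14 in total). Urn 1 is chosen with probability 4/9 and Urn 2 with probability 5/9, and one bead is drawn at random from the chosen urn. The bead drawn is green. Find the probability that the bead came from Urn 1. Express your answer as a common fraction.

196/331

P(green | Urn 1) = 7/9; P(green | Urn 2) = 3/7.
P(green) = 4/9·7/9 + 5/9·3/7 = 331/567.
By Bayes' rule, P(Urn 1 | green) = 28/81 / 331/567 = 196/331 ≈ 0.5921.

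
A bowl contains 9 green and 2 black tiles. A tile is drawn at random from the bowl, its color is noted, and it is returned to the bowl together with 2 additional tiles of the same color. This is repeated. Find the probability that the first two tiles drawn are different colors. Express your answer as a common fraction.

36/143

Either black then green, or green then black; after the first draw the total is 13.
P = (2/11)·(9/13) + (9/11)·(2/13) = 36/143 ≈ 0.2517.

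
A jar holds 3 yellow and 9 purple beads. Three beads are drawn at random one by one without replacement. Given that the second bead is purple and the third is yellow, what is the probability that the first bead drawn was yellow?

P(first=yellow and the second bead is purple and the third is yellow) = (3/12)·(9/11)·(2/10) = 9/220.
P(E) = Σ over first color = 9/220 + 9/55 = 9/44.
By Bayes, P(first=yellow | E) = 9/220 / 9/44 = 1/5 ≈ 0.2000.

1/5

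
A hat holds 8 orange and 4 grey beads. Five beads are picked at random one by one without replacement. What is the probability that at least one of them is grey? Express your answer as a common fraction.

Use the complement: P(at least one grey) = 1 − P(no grey).
P(none) = C(8,5)/C(12,5) = 56/792.
So P = 1 − 56/792 = 92/99 ≈ 0.9293.

92/99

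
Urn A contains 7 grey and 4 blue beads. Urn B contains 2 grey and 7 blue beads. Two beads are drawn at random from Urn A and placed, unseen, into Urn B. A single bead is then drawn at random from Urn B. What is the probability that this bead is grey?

Condition on how many of the transferred beads are grey (from Urn A: 7 grey of 11; then Urn B has 11 total).
  0 grey: C(7,0)C(4,2)/C(11,2) = 6/55; then P = 2/11
  1 grey: C(7,1)C(4,1)/C(11,2) = 28/55; then P = 3/11
  2 grey: C(7,2)C(4,0)/C(11,2) = 21/55; then P = 4/11
P(grey from Urn B) = 36/121 ≈ 0.2975.

36/121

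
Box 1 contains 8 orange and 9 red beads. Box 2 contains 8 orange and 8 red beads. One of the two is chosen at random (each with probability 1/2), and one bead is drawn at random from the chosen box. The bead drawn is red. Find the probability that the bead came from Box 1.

18/35

P(red | Box 1) = 9/17; P(red | Box 2) = 1/2.
P(red) = 1/2·9/17 + 1/2·1/2 = 35/68.
By Bayes' rule, P(Box 1 | red) = 9/34 / 35/68 = 18/35 ≈ 0.5143.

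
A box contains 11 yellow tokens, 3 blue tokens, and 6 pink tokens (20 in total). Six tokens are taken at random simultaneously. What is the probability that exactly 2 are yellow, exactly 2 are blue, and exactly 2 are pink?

165/2584

Unordered draws without replacement: count favorable combinations over C(20,6).
Favorable = C(11,2) · C(3,2) · C(6,2) = 2475; total = C(20,6) = 38760.
P = 2475/38760 = 165/2584 ≈ 0.0639.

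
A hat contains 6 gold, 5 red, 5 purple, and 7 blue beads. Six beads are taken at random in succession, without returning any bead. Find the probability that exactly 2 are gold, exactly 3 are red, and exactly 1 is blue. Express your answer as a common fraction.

Unordered draws without replacement: count favorable combinations over C(23,6).
Favorable = C(6,2) · C(5,3) · C(5,0) · C(7,1) = 1050; total = C(23,6) = 100947.
P = 1050/100947 = 50/4807 ≈ 0.0104.

50/4807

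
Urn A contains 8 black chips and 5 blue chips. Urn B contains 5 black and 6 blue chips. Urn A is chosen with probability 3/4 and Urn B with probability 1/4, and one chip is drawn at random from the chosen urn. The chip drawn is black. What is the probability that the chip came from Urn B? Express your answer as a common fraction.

65/329

P(black | Urn A) = 8/13; P(black | Urn B) = 5/11.
P(black) = 3/4·8/13 + 1/4·5/11 = 329/572.
By Bayes' rule, P(Urn B | black) = 5/44 / 329/572 = 65/329 ≈ 0.1976.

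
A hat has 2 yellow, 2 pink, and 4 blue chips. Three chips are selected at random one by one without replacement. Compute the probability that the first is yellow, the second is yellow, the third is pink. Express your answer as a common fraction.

1/84

Multiply the conditional probability of each draw in order, without replacement, so each draw removes one from its color and from the total.
P = (2/8) · (1/7) · (2/6) = 1/84 ≈ 0.0119.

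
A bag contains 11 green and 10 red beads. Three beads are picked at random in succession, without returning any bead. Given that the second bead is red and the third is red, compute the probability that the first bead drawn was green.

11/19

P(first=green and the second bead is red and the third is red) = (11/21)·(10/20)·(9/19) = 33/266.
P(E) = Σ over first color = 33/266 + 12/133 = 3/14.
By Bayes, P(first=green | E) = 33/266 / 3/14 = 11/19 ≈ 0.5789.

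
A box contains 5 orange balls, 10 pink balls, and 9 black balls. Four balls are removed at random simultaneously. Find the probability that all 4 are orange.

Unordered draws without replacement: count favorable combinations over C(24,4).
Favorable = C(5,4) · C(10,0) · C(9,0) = 5; total = C(24,4) = 10626.
P = 5/10626 = 5/10626 ≈ 0.0005.

5/10626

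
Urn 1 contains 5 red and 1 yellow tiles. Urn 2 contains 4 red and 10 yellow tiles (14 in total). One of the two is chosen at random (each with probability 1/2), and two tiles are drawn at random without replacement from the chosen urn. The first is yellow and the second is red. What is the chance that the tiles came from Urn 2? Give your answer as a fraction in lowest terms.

P(E | Urn 1) = 1/6; P(E | Urn 2) = 20/91.
P(E) = 1/2·1/6 + 1/2·20/91 = 211/1092.
By Bayes' rule, P(Urn 2 | E) = 10/91 / 211/1092 = 120/211 ≈ 0.5687.

120/211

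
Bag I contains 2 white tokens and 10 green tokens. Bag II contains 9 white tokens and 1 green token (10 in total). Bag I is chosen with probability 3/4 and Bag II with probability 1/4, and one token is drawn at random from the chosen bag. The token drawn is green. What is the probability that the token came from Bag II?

1/26

P(green | Bag I) = 5/6; P(green | Bag II) = 1/10.
P(green) = 3/4·5/6 + 1/4·1/10 = 13/20.
By Bayes' rule, P(Bag II | green) = 1/40 / 13/20 = 1/26 ≈ 0.0385.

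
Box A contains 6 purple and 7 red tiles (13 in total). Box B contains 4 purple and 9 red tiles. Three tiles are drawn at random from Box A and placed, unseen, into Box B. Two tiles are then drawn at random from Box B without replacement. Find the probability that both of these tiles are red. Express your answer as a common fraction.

Condition on how many of the transferred tiles are red (from Box A: 7 red of 13; then Box B has 16 total).
  0 red: C(7,0)C(6,3)/C(13,3) = 10/143; then P = C(9,2)/C(16,2) = 3/10
  1 red: C(7,1)C(6,2)/C(13,3) = 105/286; then P = C(10,2)/C(16,2) = 3/8
  2 red: C(7,2)C(6,1)/C(13,3) = 63/143; then P = C(11,2)/C(16,2) = 11/24
  3 red: C(7,3)C(6,0)/C(13,3) = 35/286; then P = C(12,2)/C(16,2) = 11/20
P(both red) = 89/208 ≈ 0.4279.

89/208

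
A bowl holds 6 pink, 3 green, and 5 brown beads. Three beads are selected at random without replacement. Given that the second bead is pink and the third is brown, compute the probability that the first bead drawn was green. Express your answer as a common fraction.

1/4

P(first=green and the second bead is pink and the third is brown) = (3/14)·(6/13)·(5/12) = 15/364.
P(E) = Σ over first color = 25/364 + 15/364 + 5/91 = 15/91.
By Bayes, P(first=green | E) = 15/364 / 15/91 = 1/4 ≈ 0.2500.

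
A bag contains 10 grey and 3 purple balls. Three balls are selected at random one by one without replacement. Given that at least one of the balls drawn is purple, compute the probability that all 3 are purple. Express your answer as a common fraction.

P(all 3 purple) = C(3,3)/C(13,3) = 1/286; P(at least one purple) = 1 − C(10,3)/C(13,3) = 83/143.
Since 'all 3 purple' ⊆ 'at least one purple', P(all 3 | at least one) = 1/286 / 83/143 = 1/166 ≈ 0.0060.

1/166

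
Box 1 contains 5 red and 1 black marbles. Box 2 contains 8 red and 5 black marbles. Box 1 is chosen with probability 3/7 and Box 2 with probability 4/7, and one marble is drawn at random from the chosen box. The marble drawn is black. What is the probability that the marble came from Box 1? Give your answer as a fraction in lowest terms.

13/53

P(black | Box 1) = 1/6; P(black | Box 2) = 5/13.
P(black) = 3/7·1/6 + 4/7·5/13 = 53/182.
By Bayes' rule, P(Box 1 | black) = 1/14 / 53/182 = 13/53 ≈ 0.2453.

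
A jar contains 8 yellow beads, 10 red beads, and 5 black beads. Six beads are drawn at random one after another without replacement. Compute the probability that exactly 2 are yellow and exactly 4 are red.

280/4807

Unordered draws without replacement: count favorable combinations over C(23,6).
Favorable = C(8,2) · C(10,4) · C(5,0) = 5880; total = C(23,6) = 100947.
P = 5880/100947 = 280/4807 ≈ 0.0582.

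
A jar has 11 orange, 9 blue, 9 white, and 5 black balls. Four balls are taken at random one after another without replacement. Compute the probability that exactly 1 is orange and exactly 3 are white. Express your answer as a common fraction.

21/1054

Unordered draws without replacement: count favorable combinations over C(34,4).
Favorable = C(11,1) · C(9,0) · C(9,3) · C(5,0) = 924; total = C(34,4) = 46376.
P = 924/46376 = 21/1054 ≈ 0.0199.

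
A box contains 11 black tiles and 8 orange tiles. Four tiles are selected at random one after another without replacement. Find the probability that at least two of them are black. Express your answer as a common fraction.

Sum the hypergeometric tail for j = 2,…,4 black tiles.
Favorable = C(11,2)·C(8,2) + C(11,3)·C(8,1) + C(11,4)·C(8,0) = 3190; total = C(19,4) = 3876.
P = 3190/3876 = 1595/1938 ≈ 0.8230.

1595/1938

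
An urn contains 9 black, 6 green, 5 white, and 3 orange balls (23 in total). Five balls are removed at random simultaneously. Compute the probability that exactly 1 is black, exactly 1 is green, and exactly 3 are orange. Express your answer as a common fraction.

54/33649

Unordered draws without replacement: count favorable combinations over C(23,5).
Favorable = C(9,1) · C(6,1) · C(5,0) · C(3,3) = 54; total = C(23,5) = 33649.
P = 54/33649 = 54/33649 ≈ 0.0016.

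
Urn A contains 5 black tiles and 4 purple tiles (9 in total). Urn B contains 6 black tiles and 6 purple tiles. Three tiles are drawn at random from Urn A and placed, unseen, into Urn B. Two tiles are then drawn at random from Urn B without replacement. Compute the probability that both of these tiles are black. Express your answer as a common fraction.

31/126

Condition on how many of the transferred tiles are black (from Urn A: 5 black of 9; then Urn B has 15 total).
  0 black: C(5,0)C(4,3)/C(9,3) = 1/21; then P = C(6,2)/C(15,2) = 1/7
  1 black: C(5,1)C(4,2)/C(9,3) = 5/14; then P = C(7,2)/C(15,2) = 1/5
  2 black: C(5,2)C(4,1)/C(9,3) = 10/21; then P = C(8,2)/C(15,2) = 4/15
  3 black: C(5,3)C(4,0)/C(9,3) = 5/42; then P = C(9,2)/C(15,2) = 12/35
P(both black) = 31/126 ≈ 0.2460.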